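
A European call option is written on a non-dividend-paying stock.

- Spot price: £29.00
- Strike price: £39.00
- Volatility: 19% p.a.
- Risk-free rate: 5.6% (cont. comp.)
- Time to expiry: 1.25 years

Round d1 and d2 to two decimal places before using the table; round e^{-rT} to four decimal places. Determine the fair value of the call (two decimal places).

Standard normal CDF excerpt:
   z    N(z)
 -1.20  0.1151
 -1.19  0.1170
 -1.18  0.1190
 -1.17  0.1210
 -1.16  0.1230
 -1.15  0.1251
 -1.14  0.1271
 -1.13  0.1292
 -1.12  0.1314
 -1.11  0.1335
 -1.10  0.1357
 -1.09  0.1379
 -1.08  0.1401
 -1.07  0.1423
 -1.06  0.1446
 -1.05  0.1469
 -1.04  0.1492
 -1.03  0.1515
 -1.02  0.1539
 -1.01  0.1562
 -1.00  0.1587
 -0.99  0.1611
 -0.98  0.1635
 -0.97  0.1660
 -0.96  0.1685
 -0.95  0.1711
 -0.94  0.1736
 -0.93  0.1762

σ√T = 0.19 × 1.1180 = 0.2124
ln(S/K) + (r + σ²/2)T = ln(29/39) + (0.056 + 0.19²/2)·1.25 = -0.2963 + 0.0926 = -0.2037
d₁ = -0.2037 / 0.2124 = -0.9589 which rounds to -0.96
d₂ = d₁ − σ√T = -0.9589 − 0.2124 = -1.1714 which rounds to -1.17
e^(−rT) = e^(−0.056·1.25) = 0.9324
N(d₁) = N(-0.96) = 0.1685;  N(d₂) = N(-1.17) = 0.1210
C = 29·0.1685 − 39·0.9324·0.1210 = 4.8865 − 4.4000 = 0.4865

£0.49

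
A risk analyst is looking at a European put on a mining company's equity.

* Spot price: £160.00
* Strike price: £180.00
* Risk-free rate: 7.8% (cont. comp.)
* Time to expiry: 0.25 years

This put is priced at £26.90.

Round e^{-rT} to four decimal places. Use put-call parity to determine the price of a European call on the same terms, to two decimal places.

e^(−rT) = e^(−0.078·0.25) = 0.9807
Put-call parity: C − P = S − K·e^(−rT) = 160 − 180·0.9807 = 160 − 176.5260 = -16.5260
C = P + (C − P) = 26.90 + (-16.5260) = 10.3740

£10.37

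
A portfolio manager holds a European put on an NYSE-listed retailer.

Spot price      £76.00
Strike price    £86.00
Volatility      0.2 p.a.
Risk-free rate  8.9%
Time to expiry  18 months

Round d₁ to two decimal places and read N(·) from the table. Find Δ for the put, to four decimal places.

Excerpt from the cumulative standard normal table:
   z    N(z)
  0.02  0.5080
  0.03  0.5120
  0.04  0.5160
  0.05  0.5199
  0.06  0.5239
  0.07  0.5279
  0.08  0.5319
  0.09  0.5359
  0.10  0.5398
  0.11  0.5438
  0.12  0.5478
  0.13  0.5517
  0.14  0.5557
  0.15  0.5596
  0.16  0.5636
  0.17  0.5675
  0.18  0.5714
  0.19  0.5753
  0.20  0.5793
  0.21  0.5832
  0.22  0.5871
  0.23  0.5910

T = 1.5;  σ√T = 0.2449
d₁ = [ln(76/86) + (0.089 + 0.2²/2)·1.5] / 0.2449 = [-0.1236 + 0.1635] / 0.2449 = 0.1628 ⇒ 0.16
N(d₁) = N(0.16) = 0.5636
Δ_put = N(d₁) − 1 = 0.5636 − 1 = -0.4364

-0.4364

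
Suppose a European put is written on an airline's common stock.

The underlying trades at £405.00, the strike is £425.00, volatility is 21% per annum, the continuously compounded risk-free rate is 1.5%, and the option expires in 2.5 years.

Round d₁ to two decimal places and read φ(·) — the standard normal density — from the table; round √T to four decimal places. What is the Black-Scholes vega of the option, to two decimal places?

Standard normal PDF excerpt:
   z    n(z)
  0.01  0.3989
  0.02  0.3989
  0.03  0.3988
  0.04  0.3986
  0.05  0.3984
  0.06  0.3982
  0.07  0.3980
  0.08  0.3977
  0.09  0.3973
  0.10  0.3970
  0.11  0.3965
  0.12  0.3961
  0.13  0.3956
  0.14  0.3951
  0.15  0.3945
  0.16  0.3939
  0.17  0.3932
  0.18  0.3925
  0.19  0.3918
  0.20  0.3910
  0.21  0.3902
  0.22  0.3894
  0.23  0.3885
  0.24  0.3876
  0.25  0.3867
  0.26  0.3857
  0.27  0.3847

253.32

σ√T = 0.21 × 1.5811 = 0.3320
ln(S/K) + (r + σ²/2)T = ln(405/425) + (0.015 + 0.21²/2)·2.5 = -0.0482 + 0.0926 = 0.0444
d₁ = 0.0444 / 0.3320 = 0.1338 ⇒ 0.13
√T = √2.5 = 1.5811
φ(d₁) = φ(0.13) = 0.3956
vega = S·φ(d₁)·√T = 405·0.3956·1.5811 = 253.3207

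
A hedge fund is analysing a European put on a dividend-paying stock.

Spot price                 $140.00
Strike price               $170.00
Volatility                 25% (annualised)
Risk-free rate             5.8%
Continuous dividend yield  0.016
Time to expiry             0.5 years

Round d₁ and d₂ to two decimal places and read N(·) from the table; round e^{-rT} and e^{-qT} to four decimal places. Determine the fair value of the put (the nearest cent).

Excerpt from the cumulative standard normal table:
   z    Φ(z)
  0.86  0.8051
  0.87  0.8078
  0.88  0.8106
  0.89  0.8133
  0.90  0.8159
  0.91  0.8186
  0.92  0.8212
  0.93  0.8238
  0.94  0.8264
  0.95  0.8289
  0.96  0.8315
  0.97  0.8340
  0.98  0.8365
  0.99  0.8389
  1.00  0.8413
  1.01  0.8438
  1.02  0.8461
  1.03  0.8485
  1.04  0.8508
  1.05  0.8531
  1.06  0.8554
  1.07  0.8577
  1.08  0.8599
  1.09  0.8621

T = 0.5;  σ√T = 0.1768
ln(S/K) + (r − q + σ²/2)T = ln(140/170) + (0.058 − 0.016 + 0.25²/2)·0.5 = -0.1942 + 0.0366 = -0.1575
d₁ = -0.1575 / 0.1768 = -0.8911 ⇒ -0.89
d₂ = d₁ − σ√T = -0.8911 − 0.1768 = -1.0679 ⇒ -1.07
exp(−qT) = exp(−0.016·0.5) = 0.9920;  exp(−rT) = exp(−0.058·0.5) = 0.9714
N(−d₂) = N(1.07) = 0.8577;  N(−d₁) = N(0.89) = 0.8133
P = 170·0.9714·0.8577 − 140·0.9920·0.8133 = 141.6389 − 112.9511 = 28.6878

$28.69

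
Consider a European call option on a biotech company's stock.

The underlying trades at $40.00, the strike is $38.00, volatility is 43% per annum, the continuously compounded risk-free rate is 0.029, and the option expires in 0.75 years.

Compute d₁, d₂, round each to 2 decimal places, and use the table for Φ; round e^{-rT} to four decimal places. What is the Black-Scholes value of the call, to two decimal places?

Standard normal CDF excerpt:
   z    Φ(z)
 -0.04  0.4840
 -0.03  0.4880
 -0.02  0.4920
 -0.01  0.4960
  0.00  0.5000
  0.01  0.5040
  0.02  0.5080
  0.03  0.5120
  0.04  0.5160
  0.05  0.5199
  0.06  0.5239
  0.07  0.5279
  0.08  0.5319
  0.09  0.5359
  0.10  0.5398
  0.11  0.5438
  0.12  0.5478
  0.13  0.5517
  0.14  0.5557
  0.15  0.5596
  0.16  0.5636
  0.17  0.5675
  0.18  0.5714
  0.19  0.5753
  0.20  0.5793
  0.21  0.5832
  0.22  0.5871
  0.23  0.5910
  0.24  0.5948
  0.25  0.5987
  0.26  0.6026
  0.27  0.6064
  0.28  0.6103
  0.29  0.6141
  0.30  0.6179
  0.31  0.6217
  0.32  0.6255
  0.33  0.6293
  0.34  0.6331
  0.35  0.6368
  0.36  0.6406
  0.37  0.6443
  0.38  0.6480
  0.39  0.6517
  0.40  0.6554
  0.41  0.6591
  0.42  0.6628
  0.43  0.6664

$7.18

T = 0.75;  σ√T = 0.3724
d₁ = [ln(40/38) + (0.029 + ½·0.43²)·0.75] / (σ√T) = (0.0513 + 0.0911) / 0.3724 = 0.3823 ⇒ 0.38
d₂ = 0.3823 − 0.3724 = 0.0100 ⇒ 0.01
e^(−rT) = e^(−0.029·0.75) = 0.9785
C = 40·N(0.38) − 38·0.9785·N(0.01) = 40·0.6480 − 38·0.9785·0.5040 = 25.9200 − 18.7402 = 7.1798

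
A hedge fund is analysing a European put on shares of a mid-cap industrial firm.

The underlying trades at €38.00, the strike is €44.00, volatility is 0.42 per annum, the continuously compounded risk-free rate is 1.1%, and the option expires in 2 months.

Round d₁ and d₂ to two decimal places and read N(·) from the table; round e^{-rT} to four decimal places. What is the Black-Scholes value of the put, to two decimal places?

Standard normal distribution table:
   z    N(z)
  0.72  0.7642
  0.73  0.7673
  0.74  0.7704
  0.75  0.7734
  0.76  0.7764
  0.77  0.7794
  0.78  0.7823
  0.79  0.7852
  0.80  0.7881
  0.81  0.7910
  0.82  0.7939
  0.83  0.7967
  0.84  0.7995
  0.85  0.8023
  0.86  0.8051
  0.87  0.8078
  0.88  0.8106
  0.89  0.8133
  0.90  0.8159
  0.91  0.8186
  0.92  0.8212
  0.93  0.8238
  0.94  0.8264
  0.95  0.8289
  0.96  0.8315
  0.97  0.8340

σ√T = 0.42·√0.1667 = 0.1715
d₁ = [ln(38/44) + (0.011 + ½·0.42²)·0.1667] / (σ√T) = (-0.1466 + 0.0165) / 0.1715 = -0.7586 → -0.76
d₂ = -0.7586 − 0.1715 = -0.9300 → -0.93
exp(−rT) = exp(−0.011·0.1667) = 0.9982
N(−d₂) = N(0.93) = 0.8238;  N(−d₁) = N(0.76) = 0.7764
P = 44·0.9982·0.8238 − 38·0.7764 = 36.1820 − 29.5032 = 6.6788

€6.68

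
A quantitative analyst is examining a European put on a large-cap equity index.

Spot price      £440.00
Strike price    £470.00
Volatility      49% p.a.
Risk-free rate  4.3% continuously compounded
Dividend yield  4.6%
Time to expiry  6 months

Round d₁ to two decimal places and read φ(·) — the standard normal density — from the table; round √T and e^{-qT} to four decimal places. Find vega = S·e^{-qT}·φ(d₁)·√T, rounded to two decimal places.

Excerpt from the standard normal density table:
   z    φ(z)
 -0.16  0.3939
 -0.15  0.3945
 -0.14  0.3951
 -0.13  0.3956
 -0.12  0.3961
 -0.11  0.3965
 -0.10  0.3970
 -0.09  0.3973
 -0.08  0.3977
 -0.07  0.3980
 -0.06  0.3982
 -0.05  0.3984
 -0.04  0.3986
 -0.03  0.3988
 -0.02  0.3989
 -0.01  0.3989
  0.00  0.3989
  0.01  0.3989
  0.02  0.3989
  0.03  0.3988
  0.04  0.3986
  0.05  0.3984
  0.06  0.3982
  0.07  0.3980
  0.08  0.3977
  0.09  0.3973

121.29

σ√T = 0.49·√0.5 = 0.3465
d₁ = [ln(440/470) + (0.043 − 0.046 + ½·0.49²)·0.5] / (σ√T) = (-0.0660 + 0.0585) / 0.3465 = -0.0215 ⇒ -0.02
√T = √0.5 = 0.7071
φ(d₁) = φ(-0.02) = 0.3989
exp(−qT) = exp(−0.046·0.5) = 0.9773
vega = S·exp(−qT)·φ(d₁)·√T = 440·0.9773·0.3989·0.7071 = 121.2901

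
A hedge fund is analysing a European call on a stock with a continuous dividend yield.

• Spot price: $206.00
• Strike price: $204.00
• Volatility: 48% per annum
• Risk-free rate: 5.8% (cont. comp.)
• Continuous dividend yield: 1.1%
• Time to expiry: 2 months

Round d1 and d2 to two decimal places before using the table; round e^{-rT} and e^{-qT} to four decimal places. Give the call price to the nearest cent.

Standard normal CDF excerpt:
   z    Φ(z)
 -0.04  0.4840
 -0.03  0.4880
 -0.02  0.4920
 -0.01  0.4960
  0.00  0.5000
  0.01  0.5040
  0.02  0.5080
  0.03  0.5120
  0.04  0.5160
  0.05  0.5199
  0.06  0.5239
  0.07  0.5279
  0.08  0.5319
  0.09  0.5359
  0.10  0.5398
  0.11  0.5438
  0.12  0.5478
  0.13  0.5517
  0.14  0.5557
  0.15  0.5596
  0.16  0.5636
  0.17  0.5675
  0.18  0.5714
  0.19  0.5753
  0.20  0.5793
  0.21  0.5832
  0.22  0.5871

$18.09

T = 0.1667;  σ√T = 0.1960
d₁ = [ln(206/204) + (0.058 − 0.011 + 0.48²/2)·0.1667] / 0.1960 = [0.0098 + 0.0270] / 0.1960 = 0.1877 ≈ 0.19
d₂ = d₁ − σ√T = 0.1877 − 0.1960 = -0.0082 ≈ -0.01
e^(−qT) = e^(−0.011·0.1667) = 0.9982;  e^(−rT) = e^(−0.058·0.1667) = 0.9904
N(d₁) = N(0.19) = 0.5753;  N(d₂) = N(-0.01) = 0.4960
C = 206·0.9982·0.5753 − 204·0.9904·0.4960 = 118.2985 − 100.2126 = 18.0858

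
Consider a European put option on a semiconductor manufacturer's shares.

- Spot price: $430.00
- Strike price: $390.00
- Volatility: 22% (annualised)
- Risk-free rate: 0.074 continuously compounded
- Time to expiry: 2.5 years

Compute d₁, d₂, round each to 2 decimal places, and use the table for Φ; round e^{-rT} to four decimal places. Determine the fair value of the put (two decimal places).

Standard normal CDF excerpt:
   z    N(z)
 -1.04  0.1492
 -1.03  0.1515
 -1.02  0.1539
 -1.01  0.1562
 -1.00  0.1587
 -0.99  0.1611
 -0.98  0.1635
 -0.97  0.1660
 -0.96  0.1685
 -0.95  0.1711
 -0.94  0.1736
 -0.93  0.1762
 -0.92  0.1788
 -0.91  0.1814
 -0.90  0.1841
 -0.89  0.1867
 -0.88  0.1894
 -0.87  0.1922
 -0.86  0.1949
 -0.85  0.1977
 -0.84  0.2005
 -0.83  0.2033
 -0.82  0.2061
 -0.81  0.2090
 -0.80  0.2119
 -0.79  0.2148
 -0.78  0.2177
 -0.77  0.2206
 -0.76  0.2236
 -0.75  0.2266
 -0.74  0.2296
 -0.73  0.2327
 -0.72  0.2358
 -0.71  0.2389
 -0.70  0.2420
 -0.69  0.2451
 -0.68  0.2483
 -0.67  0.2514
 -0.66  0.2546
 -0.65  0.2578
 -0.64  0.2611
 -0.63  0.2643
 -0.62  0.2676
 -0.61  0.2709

σ√T = 0.22 × 1.5811 = 0.3479
ln(S/K) + (r + σ²/2)T = ln(430/390) + (0.074 + 0.22²/2)·2.5 = 0.0976 + 0.2455 = 0.3431
d₁ = 0.3431 / 0.3479 = 0.9865 which rounds to 0.99
d₂ = d₁ − σ√T = 0.9865 − 0.3479 = 0.6386 which rounds to 0.64
e^(−rT) = e^(−0.074·2.5) = 0.8311
P = 390·0.8311·N(-0.64) − 430·N(-0.99) = 390·0.8311·0.2611 − 430·0.1611 = 84.6301 − 69.2730 = 15.3571

$15.36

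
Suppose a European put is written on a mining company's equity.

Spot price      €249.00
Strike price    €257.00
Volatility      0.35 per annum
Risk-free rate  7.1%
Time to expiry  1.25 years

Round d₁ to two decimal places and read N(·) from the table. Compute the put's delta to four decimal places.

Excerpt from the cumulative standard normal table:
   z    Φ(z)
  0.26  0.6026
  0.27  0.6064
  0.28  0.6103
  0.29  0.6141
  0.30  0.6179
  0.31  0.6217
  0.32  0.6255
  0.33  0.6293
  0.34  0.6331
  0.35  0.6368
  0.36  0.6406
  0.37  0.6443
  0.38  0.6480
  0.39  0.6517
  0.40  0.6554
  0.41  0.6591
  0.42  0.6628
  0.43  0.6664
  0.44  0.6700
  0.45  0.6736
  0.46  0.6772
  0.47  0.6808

-0.3669

T = 1.25;  σ√T = 0.3913
ln(S/K) + (r + σ²/2)T = ln(249/257) + (0.071 + 0.35²/2)·1.25 = -0.0316 + 0.1653 = 0.1337
d₁ = 0.1337 / 0.3913 = 0.3416 ≈ 0.34
N(d₁) = N(0.34) = 0.6331
Δ_put = N(d₁) − 1 = 0.6331 − 1 = -0.3669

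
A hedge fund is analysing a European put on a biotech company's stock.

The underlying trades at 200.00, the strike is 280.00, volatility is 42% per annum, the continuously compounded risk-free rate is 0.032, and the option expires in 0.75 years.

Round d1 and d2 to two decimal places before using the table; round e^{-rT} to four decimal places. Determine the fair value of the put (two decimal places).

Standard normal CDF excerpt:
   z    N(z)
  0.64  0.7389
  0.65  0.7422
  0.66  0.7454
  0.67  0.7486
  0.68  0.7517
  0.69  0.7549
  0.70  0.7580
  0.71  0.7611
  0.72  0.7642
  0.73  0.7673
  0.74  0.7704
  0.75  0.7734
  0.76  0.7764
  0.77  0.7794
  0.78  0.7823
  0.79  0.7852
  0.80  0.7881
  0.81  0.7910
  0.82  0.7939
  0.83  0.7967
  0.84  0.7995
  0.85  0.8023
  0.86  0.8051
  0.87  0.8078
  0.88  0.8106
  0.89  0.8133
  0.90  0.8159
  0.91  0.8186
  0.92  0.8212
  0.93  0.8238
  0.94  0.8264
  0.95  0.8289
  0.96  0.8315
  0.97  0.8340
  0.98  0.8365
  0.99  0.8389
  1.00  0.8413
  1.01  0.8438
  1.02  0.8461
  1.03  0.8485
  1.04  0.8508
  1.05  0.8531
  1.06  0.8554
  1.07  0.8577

82.24

T = 0.75;  σ√T = 0.3637
ln(S/K) + (r + σ²/2)T = ln(200/280) + (0.032 + 0.42²/2)·0.75 = -0.3365 + 0.0901 = -0.2463
d₁ = -0.2463 / 0.3637 = -0.6772 → -0.68
d₂ = d₁ − σ√T = -0.6772 − 0.3637 = -1.0409 → -1.04
e^(−rT) = e^(−0.032·0.75) = 0.9763
N(−d₂) = N(1.04) = 0.8508;  N(−d₁) = N(0.68) = 0.7517
P = 280·0.9763·0.8508 − 200·0.7517 = 232.5781 − 150.3400 = 82.2381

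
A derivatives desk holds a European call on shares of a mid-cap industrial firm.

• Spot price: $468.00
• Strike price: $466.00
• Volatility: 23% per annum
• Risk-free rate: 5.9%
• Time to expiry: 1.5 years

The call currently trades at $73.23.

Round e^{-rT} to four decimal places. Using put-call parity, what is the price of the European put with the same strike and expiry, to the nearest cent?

exp(−rT) = exp(−0.059·1.5) = 0.9153
Put-call parity: C − P = S − K·e^(−rT) = 468 − 466·0.9153 = 468 − 426.5298 = 41.4702
P = C − (C − P) = 73.23 − (41.4702) = 31.7598

$31.76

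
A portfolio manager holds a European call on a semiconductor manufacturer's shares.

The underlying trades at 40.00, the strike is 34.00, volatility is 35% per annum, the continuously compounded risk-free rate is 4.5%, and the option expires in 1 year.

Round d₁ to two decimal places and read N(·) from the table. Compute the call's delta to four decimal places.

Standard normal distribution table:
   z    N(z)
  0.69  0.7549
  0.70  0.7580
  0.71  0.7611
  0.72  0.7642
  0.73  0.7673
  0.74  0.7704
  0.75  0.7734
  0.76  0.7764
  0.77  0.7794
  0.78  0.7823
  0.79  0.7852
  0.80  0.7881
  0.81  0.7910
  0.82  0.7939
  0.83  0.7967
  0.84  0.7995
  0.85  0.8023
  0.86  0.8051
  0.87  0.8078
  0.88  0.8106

0.7794

T = 1;  σ√T = 0.3500
d₁ = [ln(40/34) + (0.045 + 0.35²/2)·1] / 0.3500 = [0.1625 + 0.1062] / 0.3500 = 0.7679 ≈ 0.77
N(d₁) = N(0.77) = 0.7794
Δ_call = N(d₁) = 0.7794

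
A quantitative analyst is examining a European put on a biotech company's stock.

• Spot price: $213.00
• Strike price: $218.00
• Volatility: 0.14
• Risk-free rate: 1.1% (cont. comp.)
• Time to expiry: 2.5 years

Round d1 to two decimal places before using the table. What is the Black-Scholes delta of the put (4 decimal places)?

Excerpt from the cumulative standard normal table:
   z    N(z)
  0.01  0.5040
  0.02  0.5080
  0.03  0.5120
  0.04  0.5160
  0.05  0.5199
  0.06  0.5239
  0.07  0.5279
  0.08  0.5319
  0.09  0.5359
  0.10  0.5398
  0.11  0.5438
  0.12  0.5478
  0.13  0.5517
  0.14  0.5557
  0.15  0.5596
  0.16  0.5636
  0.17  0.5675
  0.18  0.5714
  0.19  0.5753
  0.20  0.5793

T = 2.5;  σ√T = 0.2214
d₁ = [ln(213/218) + (0.011 + 0.14²/2)·2.5] / 0.2214 = [-0.0232 + 0.0520] / 0.2214 = 0.1301 ⇒ 0.13
N(d₁) = N(0.13) = 0.5517
Δ_put = N(d₁) − 1 = 0.5517 − 1 = -0.4483

-0.4483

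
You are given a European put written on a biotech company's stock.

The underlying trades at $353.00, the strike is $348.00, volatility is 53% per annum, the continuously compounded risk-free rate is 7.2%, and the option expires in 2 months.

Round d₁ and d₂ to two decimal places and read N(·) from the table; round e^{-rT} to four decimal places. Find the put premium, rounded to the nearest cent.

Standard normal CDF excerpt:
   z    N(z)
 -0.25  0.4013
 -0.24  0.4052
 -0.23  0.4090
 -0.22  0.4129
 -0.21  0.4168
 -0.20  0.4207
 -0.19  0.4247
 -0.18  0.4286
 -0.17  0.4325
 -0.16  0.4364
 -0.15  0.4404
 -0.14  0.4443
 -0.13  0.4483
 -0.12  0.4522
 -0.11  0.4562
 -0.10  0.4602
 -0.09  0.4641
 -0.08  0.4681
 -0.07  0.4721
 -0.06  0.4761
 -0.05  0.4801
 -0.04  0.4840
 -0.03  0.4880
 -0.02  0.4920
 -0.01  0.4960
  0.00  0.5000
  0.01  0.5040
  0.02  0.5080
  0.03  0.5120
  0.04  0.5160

$26.18

T = 0.1667;  σ√T = 0.2164
d₁ = [ln(353/348) + (0.072 + ½·0.53²)·0.1667] / (σ√T) = (0.0143 + 0.0354) / 0.2164 = 0.2296 ≈ 0.23
d₂ = 0.2296 − 0.2164 = 0.0132 ≈ 0.01
e^(−rT) = e^(−0.072·0.1667) = 0.9881
N(−d₂) = N(-0.01) = 0.4960;  N(−d₁) = N(-0.23) = 0.4090
P = 348·0.9881·0.4960 − 353·0.4090 = 170.5540 − 144.3770 = 26.1770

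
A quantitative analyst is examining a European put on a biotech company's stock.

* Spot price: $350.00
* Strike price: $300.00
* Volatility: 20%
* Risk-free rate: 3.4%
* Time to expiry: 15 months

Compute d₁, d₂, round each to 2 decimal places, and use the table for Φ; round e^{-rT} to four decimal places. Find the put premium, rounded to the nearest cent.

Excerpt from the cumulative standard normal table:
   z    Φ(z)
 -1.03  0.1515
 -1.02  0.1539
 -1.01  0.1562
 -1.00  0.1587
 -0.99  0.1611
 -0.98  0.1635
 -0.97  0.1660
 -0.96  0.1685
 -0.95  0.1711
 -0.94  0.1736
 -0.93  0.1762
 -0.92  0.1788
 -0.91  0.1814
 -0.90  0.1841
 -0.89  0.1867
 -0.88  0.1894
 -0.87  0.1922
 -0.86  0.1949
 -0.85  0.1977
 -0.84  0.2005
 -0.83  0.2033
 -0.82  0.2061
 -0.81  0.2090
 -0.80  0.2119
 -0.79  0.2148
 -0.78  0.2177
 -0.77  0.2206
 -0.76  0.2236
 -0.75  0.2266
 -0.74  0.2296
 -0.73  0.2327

T = 1.25;  σ√T = 0.2236
d₁ = [ln(350/300) + (0.034 + 0.2²/2)·1.25] / 0.2236 = [0.1542 + 0.0675] / 0.2236 = 0.9913 ⇒ 0.99
d₂ = d₁ − σ√T = 0.9913 − 0.2236 = 0.7676 ⇒ 0.77
exp(−rT) = exp(−0.034·1.25) = 0.9584
N(−d₂) = N(-0.77) = 0.2206;  N(−d₁) = N(-0.99) = 0.1611
P = 300·0.9584·0.2206 − 350·0.1611 = 63.4269 − 56.3850 = 7.0419

$7.04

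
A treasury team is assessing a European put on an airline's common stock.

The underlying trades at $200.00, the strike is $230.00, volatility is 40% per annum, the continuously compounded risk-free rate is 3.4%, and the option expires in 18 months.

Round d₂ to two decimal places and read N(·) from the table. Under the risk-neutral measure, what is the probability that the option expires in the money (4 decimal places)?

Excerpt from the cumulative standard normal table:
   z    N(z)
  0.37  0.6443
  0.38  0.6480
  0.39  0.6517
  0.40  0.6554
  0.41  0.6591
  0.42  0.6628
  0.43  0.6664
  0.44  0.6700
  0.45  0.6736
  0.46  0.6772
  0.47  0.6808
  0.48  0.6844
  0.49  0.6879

0.6664

T = 1.5;  σ√T = 0.4899
d₁ = [ln(200/230) + (0.034 + ½·0.4²)·1.5] / (σ√T) = (-0.1398 + 0.1710) / 0.4899 = 0.0638 which rounds to 0.06
d₂ = 0.0638 − 0.4899 = -0.4261 which rounds to -0.43
Risk-neutral Pr[S_T < K] = N(−d₂) = N(0.43) = 0.6664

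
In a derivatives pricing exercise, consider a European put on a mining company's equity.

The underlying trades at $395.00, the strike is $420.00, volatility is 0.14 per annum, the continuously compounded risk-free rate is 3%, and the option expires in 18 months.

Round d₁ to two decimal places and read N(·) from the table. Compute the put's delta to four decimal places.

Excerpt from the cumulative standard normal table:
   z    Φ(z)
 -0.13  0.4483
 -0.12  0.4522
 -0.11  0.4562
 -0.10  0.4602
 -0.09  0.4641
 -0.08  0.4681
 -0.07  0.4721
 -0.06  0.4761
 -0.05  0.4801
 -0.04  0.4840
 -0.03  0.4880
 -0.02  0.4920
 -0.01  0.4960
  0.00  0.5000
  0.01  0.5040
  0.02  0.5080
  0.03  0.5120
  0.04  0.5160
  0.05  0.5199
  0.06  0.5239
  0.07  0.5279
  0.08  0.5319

-0.5040

T = 1.5;  σ√T = 0.1715
d₁ = [ln(395/420) + (0.03 + ½·0.14²)·1.5] / (σ√T) = (-0.0614 + 0.0597) / 0.1715 = -0.0097 ≈ -0.01
N(d₁) = N(-0.01) = 0.4960
Δ_put = N(d₁) − 1 = 0.4960 − 1 = -0.5040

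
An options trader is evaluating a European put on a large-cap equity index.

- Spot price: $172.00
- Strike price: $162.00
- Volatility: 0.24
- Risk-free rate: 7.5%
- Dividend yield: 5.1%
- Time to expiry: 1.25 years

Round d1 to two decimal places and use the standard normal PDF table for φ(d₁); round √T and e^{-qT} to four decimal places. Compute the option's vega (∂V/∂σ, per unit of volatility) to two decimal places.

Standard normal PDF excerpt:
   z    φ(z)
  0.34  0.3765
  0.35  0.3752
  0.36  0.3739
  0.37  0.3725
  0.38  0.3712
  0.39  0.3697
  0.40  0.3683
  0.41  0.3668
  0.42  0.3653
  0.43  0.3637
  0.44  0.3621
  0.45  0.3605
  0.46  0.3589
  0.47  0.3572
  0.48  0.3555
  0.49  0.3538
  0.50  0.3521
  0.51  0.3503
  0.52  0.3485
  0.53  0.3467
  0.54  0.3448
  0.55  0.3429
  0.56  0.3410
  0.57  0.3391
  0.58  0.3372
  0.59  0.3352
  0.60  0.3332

T = 1.25;  σ√T = 0.2683
d₁ = [ln(172/162) + (0.075 − 0.051 + ½·0.24²)·1.25] / (σ√T) = (0.0599 + 0.0660) / 0.2683 = 0.4692 ≈ 0.47
√T = √1.25 = 1.1180
φ(d₁) = φ(0.47) = 0.3572
e^(−qT) = e^(−0.051·1.25) = 0.9382
vega = S·e^(−qT)·φ(d₁)·√T = 172·0.9382·0.3572·1.1180 = 64.4432
(The call has the same vega.)

64.44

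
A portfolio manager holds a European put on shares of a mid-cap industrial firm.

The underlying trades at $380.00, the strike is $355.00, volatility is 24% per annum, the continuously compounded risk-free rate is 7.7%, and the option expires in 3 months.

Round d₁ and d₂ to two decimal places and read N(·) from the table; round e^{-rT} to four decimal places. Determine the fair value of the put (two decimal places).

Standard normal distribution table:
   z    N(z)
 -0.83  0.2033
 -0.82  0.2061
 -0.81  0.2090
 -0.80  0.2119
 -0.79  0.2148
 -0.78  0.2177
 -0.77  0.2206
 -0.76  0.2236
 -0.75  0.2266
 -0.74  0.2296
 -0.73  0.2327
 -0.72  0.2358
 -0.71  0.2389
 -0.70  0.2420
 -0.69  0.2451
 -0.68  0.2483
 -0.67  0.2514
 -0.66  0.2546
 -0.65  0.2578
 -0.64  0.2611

T = 0.25;  σ√T = 0.1200
d₁ = [ln(380/355) + (0.077 + 0.24²/2)·0.25] / 0.1200 = [0.0681 + 0.0265] / 0.1200 = 0.7875 ⇒ 0.79
d₂ = d₁ − σ√T = 0.7875 − 0.1200 = 0.6675 ⇒ 0.67
exp(−rT) = exp(−0.077·0.25) = 0.9809
N(−d₂) = N(-0.67) = 0.2514;  N(−d₁) = N(-0.79) = 0.2148
P = 355·0.9809·0.2514 − 380·0.2148 = 87.5424 − 81.6240 = 5.9184

$5.92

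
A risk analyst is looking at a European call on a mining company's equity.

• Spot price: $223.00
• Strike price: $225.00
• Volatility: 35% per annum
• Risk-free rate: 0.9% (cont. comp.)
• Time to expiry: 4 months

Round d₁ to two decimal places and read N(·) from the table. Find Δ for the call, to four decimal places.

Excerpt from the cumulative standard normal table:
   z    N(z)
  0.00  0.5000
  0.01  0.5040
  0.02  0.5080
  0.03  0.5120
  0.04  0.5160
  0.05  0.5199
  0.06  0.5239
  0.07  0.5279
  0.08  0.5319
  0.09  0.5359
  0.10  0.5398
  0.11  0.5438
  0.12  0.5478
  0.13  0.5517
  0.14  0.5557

T = 0.3333;  σ√T = 0.2021
d₁ = [ln(223/225) + (0.009 + 0.35²/2)·0.3333] / 0.2021 = [-0.0089 + 0.0234] / 0.2021 = 0.0717 ≈ 0.07
N(d₁) = N(0.07) = 0.5279
Δ_call = N(d₁) = 0.5279

0.5279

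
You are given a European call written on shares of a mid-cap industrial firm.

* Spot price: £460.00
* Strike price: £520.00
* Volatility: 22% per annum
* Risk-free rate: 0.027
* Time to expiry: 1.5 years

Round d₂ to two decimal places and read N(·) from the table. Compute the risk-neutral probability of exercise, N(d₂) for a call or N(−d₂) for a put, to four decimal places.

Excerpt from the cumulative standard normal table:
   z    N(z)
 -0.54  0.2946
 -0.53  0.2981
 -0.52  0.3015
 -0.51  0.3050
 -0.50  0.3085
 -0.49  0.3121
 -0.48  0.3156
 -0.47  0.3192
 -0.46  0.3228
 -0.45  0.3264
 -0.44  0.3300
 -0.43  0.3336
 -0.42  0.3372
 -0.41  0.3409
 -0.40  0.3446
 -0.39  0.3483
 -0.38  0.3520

0.3300

σ√T = 0.22·√1.5 = 0.2694
d₁ = [ln(460/520) + (0.027 + 0.22²/2)·1.5] / 0.2694 = [-0.1226 + 0.0768] / 0.2694 = -0.1700 which rounds to -0.17
d₂ = d₁ − σ√T = -0.1700 − 0.2694 = -0.4394 which rounds to -0.44
Risk-neutral Pr[S_T > K] = N(d₂) = N(-0.44) = 0.3300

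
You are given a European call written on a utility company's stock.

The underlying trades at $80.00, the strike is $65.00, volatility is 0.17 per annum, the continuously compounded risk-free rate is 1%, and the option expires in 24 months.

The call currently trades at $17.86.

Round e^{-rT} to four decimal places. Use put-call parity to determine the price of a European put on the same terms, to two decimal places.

e^(−rT) = e^(−0.01·2) = 0.9802
Put-call parity: C − P = S − K·e^(−rT) = 80 − 65·0.9802 = 80 − 63.7130 = 16.2870
P = C − (C − P) = 17.86 − (16.2870) = 1.5730

$1.57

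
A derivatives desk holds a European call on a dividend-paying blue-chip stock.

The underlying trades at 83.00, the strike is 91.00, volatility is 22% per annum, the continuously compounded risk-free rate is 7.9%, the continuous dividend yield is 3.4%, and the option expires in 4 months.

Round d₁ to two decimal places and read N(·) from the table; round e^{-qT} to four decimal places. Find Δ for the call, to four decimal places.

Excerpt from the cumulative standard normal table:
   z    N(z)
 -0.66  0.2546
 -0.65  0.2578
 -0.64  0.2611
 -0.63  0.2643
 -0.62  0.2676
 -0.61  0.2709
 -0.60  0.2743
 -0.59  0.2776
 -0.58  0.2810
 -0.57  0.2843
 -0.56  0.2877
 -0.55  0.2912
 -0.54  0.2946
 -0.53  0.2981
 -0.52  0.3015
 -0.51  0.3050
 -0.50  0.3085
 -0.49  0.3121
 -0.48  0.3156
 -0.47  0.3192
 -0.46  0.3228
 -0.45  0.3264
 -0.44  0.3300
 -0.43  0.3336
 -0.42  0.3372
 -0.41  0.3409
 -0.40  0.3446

0.2913

σ√T = 0.22·√0.3333 = 0.1270
d₁ = [ln(83/91) + (0.079 − 0.034 + 0.22²/2)·0.3333] / 0.1270 = [-0.0920 + 0.0231] / 0.1270 = -0.5429 ⇒ -0.54
N(d₁) = N(-0.54) = 0.2946
Δ_call = e^(−qT)·N(d₁) = 0.9887·0.2946 = 0.2913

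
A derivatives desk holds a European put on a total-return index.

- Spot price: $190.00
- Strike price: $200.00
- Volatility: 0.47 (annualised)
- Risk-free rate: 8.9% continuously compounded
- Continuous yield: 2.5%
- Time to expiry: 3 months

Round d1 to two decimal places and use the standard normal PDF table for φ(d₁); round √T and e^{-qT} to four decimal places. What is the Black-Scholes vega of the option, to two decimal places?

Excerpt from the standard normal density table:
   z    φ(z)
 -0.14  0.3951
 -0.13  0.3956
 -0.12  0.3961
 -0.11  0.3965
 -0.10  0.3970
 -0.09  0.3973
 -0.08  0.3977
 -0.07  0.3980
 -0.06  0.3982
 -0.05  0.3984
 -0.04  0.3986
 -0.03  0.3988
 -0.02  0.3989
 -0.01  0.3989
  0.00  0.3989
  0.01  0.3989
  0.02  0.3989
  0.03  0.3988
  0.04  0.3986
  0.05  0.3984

T = 0.25;  σ√T = 0.2350
d₁ = [ln(190/200) + (0.089 − 0.025 + 0.47²/2)·0.25] / 0.2350 = [-0.0513 + 0.0436] / 0.2350 = -0.0327 → -0.03
√T = √0.25 = 0.5000
φ(d₁) = φ(-0.03) = 0.3988
exp(−qT) = exp(−0.025·0.25) = 0.9938
vega = S·exp(−qT)·φ(d₁)·√T = 190·0.9938·0.3988·0.5000 = 37.6511

37.65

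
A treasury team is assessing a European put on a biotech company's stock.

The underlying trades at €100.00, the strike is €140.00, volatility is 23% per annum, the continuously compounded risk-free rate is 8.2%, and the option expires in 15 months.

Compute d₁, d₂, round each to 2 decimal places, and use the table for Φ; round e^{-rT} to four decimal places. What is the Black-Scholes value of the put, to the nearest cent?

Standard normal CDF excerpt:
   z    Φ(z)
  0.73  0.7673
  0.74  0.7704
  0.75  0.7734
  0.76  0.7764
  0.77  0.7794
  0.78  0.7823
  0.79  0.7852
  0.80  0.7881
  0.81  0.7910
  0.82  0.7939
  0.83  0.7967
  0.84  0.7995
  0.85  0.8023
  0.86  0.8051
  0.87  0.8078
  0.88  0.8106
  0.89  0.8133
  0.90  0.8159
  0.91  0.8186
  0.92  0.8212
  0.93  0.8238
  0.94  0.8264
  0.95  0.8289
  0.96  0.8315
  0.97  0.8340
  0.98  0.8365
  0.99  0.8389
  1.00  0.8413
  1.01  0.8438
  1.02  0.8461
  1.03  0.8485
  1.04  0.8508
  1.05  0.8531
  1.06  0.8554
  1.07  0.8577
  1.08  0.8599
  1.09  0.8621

σ√T = 0.23 × 1.1180 = 0.2571
d₁ = [ln(100/140) + (0.082 + ½·0.23²)·1.25] / (σ√T) = (-0.3365 + 0.1356) / 0.2571 = -0.7813 ⇒ -0.78
d₂ = -0.7813 − 0.2571 = -1.0384 ⇒ -1.04
exp(−rT) = exp(−0.082·1.25) = 0.9026
N(−d₂) = N(1.04) = 0.8508;  N(−d₁) = N(0.78) = 0.7823
P = 140·0.9026·0.8508 − 100·0.7823 = 107.5105 − 78.2300 = 29.2805

€29.28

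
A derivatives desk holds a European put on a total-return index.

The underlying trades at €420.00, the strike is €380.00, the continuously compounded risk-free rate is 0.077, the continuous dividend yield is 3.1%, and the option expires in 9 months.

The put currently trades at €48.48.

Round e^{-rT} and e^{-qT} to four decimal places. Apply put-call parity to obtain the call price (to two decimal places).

e^(−qT) = e^(−0.031·0.75) = 0.9770;  e^(−rT) = e^(−0.077·0.75) = 0.9439
Put-call parity: C − P = S·e^(−qT) − K·e^(−rT) = 420·0.9770 − 380·0.9439 = 410.3400 − 358.6820 = 51.6580
C = P + (C − P) = 48.48 + (51.6580) = 100.1380

€100.14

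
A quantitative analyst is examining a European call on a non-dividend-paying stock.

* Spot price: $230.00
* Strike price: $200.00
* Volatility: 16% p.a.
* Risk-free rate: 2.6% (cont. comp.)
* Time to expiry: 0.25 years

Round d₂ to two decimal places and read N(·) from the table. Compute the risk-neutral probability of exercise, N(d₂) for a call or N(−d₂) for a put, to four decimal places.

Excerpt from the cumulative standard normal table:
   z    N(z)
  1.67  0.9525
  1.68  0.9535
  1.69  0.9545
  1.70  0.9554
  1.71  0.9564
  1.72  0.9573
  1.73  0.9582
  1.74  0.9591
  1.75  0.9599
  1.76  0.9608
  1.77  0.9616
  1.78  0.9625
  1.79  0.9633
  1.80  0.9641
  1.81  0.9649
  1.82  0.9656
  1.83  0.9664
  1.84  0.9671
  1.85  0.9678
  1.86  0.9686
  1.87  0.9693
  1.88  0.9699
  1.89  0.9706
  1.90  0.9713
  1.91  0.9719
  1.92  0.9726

0.9633

σ√T = 0.16·√0.25 = 0.0800
d₁ = [ln(230/200) + (0.026 + ½·0.16²)·0.25] / (σ√T) = (0.1398 + 0.0097) / 0.0800 = 1.8683 ≈ 1.87
d₂ = 1.8683 − 0.0800 = 1.7883 ≈ 1.79
Risk-neutral Pr[S_T > K] = N(d₂) = N(1.79) = 0.9633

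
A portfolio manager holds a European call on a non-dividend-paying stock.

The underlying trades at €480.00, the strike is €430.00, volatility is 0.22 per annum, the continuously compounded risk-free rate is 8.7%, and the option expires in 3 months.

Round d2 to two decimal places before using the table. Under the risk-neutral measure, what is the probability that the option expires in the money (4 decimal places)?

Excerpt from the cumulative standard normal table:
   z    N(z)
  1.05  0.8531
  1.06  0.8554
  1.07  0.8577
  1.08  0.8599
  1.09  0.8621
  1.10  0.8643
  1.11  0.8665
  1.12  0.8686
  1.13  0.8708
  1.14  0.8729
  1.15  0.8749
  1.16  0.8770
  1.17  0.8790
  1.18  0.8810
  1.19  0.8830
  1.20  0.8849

0.8729

σ√T = 0.22 × 0.5000 = 0.1100
d₁ = [ln(480/430) + (0.087 + 0.22²/2)·0.25] / 0.1100 = [0.1100 + 0.0278] / 0.1100 = 1.2527 ⇒ 1.25
d₂ = d₁ − σ√T = 1.2527 − 0.1100 = 1.1427 ⇒ 1.14
Risk-neutral Pr[S_T > K] = N(d₂) = N(1.14) = 0.8729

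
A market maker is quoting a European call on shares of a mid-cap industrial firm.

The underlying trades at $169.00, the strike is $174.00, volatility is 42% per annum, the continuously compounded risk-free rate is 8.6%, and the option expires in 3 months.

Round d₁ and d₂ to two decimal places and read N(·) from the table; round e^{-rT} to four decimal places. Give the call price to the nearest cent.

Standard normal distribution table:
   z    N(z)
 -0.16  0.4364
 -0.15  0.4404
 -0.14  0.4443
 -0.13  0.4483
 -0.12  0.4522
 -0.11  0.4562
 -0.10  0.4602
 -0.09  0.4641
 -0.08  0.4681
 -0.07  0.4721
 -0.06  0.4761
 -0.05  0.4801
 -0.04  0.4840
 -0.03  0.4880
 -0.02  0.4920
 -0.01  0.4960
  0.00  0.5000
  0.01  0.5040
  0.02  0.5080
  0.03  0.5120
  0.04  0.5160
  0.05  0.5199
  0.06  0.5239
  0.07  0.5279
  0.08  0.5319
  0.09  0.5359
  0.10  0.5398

$13.55

σ√T = 0.42 × 0.5000 = 0.2100
d₁ = [ln(169/174) + (0.086 + 0.42²/2)·0.25] / 0.2100 = [-0.0292 + 0.0435] / 0.2100 = 0.0685 → 0.07
d₂ = d₁ − σ√T = 0.0685 − 0.2100 = -0.1415 → -0.14
exp(−rT) = exp(−0.086·0.25) = 0.9787
N(d₁) = N(0.07) = 0.5279;  N(d₂) = N(-0.14) = 0.4443
C = 169·0.5279 − 174·0.9787·0.4443 = 89.2151 − 75.6615 = 13.5536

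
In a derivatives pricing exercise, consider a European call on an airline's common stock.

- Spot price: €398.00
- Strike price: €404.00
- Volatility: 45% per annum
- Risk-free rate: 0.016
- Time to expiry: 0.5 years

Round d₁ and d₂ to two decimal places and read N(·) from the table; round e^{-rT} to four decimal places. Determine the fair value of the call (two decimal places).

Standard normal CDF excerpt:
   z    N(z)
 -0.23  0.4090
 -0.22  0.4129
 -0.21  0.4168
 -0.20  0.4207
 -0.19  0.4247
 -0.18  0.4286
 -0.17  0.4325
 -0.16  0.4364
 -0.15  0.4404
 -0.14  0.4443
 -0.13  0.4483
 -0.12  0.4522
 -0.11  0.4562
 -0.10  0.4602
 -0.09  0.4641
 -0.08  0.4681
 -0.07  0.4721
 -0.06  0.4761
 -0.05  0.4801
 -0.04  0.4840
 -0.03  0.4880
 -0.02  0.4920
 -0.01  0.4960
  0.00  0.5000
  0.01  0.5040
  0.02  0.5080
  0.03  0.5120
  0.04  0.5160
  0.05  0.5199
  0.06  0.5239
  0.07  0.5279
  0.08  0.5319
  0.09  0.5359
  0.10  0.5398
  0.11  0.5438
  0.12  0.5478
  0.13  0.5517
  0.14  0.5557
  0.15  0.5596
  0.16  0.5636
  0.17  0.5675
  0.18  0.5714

€49.40

σ√T = 0.45·√0.5 = 0.3182
ln(S/K) + (r + σ²/2)T = ln(398/404) + (0.016 + 0.45²/2)·0.5 = -0.0150 + 0.0586 = 0.0437
d₁ = 0.0437 / 0.3182 = 0.1372 ⇒ 0.14
d₂ = d₁ − σ√T = 0.1372 − 0.3182 = -0.1810 ⇒ -0.18
exp(−rT) = exp(−0.016·0.5) = 0.9920
C = 398·N(0.14) − 404·0.9920·N(-0.18) = 398·0.5557 − 404·0.9920·0.4286 = 221.1686 − 171.7692 = 49.3994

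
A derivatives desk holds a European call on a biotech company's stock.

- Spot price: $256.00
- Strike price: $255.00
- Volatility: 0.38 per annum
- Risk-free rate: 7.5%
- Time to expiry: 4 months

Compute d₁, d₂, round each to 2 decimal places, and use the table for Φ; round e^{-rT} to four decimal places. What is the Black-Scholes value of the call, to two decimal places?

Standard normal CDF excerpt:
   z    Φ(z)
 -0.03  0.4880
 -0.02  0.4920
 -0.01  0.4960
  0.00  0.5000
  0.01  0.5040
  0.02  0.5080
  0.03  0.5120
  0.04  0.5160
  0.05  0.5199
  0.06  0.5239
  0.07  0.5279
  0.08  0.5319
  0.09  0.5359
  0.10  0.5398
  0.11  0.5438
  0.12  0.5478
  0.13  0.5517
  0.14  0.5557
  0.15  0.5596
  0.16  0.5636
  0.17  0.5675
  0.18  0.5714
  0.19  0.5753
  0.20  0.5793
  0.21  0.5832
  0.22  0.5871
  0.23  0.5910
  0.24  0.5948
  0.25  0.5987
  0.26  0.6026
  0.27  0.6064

σ√T = 0.38 × 0.5774 = 0.2194
d₁ = [ln(256/255) + (0.075 + 0.38²/2)·0.3333] / 0.2194 = [0.0039 + 0.0491] / 0.2194 = 0.2415 ≈ 0.24
d₂ = d₁ − σ√T = 0.2415 − 0.2194 = 0.0221 ≈ 0.02
exp(−rT) = exp(−0.075·0.3333) = 0.9753
C = 256·N(0.24) − 255·0.9753·N(0.02) = 256·0.5948 − 255·0.9753·0.5080 = 152.2688 − 126.3404 = 25.9284

$25.93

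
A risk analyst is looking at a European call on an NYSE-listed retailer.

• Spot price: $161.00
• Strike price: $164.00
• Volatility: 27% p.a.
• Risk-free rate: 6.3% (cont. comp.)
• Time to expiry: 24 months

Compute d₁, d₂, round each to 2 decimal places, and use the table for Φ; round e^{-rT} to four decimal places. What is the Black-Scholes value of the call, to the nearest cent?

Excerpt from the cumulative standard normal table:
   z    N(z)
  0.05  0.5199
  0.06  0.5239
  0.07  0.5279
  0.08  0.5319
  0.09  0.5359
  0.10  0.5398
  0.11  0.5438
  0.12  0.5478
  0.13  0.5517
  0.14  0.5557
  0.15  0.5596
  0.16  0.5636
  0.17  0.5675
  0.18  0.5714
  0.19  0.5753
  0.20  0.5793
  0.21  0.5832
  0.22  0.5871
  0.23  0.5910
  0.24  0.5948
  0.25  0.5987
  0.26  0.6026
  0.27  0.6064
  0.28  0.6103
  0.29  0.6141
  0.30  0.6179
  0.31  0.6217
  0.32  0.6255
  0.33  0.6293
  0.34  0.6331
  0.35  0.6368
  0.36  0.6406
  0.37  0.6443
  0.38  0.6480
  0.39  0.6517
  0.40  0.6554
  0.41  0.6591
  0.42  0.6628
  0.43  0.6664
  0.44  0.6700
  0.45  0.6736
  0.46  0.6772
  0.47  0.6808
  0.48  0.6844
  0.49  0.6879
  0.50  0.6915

T = 2;  σ√T = 0.3818
d₁ = [ln(161/164) + (0.063 + 0.27²/2)·2] / 0.3818 = [-0.0185 + 0.1989] / 0.3818 = 0.4726 ≈ 0.47
d₂ = d₁ − σ√T = 0.4726 − 0.3818 = 0.0907 ≈ 0.09
e^(−rT) = e^(−0.063·2) = 0.8816
C = 161·N(0.47) − 164·0.8816·N(0.09) = 161·0.6808 − 164·0.8816·0.5359 = 109.6088 − 77.4817 = 32.1271

$32.13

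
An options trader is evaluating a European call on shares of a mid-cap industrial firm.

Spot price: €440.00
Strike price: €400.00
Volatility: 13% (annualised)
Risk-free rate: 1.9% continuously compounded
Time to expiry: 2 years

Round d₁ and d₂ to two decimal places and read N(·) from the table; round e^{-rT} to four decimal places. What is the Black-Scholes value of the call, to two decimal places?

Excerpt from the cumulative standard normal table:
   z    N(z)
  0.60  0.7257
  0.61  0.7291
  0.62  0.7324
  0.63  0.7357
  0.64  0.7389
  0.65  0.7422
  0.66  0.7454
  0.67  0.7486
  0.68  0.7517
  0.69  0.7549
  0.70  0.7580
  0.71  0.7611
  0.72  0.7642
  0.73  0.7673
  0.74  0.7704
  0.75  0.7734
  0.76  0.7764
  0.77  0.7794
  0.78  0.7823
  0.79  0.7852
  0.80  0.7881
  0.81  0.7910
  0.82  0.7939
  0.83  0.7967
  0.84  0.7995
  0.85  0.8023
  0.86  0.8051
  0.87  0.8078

€66.01

σ√T = 0.13 × 1.4142 = 0.1838
ln(S/K) + (r + σ²/2)T = ln(440/400) + (0.019 + 0.13²/2)·2 = 0.0953 + 0.0549 = 0.1502
d₁ = 0.1502 / 0.1838 = 0.8170 ≈ 0.82
d₂ = d₁ − σ√T = 0.8170 − 0.1838 = 0.6332 ≈ 0.63
e^(−rT) = e^(−0.019·2) = 0.9627
C = 440·N(0.82) − 400·0.9627·N(0.63) = 440·0.7939 − 400·0.9627·0.7357 = 349.3160 − 283.3034 = 66.0126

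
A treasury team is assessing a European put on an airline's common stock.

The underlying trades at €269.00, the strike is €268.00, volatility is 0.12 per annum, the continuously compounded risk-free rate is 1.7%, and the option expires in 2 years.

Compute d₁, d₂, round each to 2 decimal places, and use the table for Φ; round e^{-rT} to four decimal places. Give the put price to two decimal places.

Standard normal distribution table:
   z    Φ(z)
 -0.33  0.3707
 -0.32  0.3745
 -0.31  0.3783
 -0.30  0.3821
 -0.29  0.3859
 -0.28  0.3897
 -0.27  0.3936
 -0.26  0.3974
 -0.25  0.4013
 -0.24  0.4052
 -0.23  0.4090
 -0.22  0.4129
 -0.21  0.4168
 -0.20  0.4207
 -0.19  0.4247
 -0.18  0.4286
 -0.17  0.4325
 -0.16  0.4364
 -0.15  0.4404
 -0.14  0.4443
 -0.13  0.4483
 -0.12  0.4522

σ√T = 0.12·√2 = 0.1697
d₁ = [ln(269/268) + (0.017 + 0.12²/2)·2] / 0.1697 = [0.0037 + 0.0484] / 0.1697 = 0.3071 ≈ 0.31
d₂ = d₁ − σ√T = 0.3071 − 0.1697 = 0.1374 ≈ 0.14
e^(−rT) = e^(−0.017·2) = 0.9666
N(−d₂) = N(-0.14) = 0.4443;  N(−d₁) = N(-0.31) = 0.3783
P = 268·0.9666·0.4443 − 269·0.3783 = 115.0954 − 101.7627 = 13.3327

€13.33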